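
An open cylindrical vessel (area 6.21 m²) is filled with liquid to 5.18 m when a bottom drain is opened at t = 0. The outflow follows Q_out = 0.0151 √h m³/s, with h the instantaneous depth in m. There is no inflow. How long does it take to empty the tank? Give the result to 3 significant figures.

1870 s

A dh/dt = −Q_out = −0.0151 √h.
∫ h^(−1/2) dh = −(0.0151/A) ∫ dt, giving 2√h = 2√h₀ − (0.0151/A) t.
Tank is empty when √h = 0: t_empty = 2A√h₀/0.0151.
t_empty = 2·6.21·√5.18/0.0151 = 12.420·2.2760/0.0151 = 1872.0 s.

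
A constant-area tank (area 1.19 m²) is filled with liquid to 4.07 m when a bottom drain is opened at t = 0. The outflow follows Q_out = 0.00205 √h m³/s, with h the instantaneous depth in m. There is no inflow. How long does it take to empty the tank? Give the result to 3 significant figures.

2340 s

A dh/dt = −Q_out = −0.00205 √h.
This is separable: 2 d(√h)/dt = −0.00205/A, so √h = √h₀ − (0.00205/(2A)) t.
Tank is empty when √h = 0: t_empty = 2A√h₀/0.00205.
t_empty = 2·1.19·√4.07/0.00205 = 2.3800·2.0174/0.00205 = 2342.2 s.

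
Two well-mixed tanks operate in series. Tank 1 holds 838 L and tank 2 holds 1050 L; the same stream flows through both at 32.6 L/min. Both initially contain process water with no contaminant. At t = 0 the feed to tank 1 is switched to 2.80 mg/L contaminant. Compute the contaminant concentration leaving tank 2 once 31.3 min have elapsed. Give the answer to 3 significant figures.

Species balance on tank i: dCᵢ/dt = (Cᵢ₋₁ − Cᵢ)/τᵢ with τᵢ = Vᵢ/Q.
τ₁ = 838/32.6 = 25.706 min; τ₂ = 1050/32.6 = 32.209 min.
Tank 1: C₁ = C_in(1 − e^(−t/τ₁)). Tank 2 (τ₁ ≠ τ₂): C₂ = C_in[1 − (τ₁ e^(−t/τ₁) − τ₂ e^(−t/τ₂))/(τ₁ − τ₂)].
At t = 31.3: e^(−t/τ₁) = 0.29593, e^(−t/τ₂) = 0.37840.
C₂ = 2.80·[1 − (25.706·0.29593 − 32.209·0.37840)/(-6.5031)] = 2.80·0.29558 = 0.82762 mg/L.

0.828 mg/L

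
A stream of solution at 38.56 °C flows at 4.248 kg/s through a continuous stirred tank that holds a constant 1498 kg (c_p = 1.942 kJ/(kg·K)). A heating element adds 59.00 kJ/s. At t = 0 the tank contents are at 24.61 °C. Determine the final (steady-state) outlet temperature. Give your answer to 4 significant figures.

First-law balance (no shaft work): M c_p dT/dt = ṁ c_p (T_in − T) + 59.00.
At steady state dT/dt = 0 ⇒ T_ss = T_in + Q̇/(ṁ c_p) = 38.56 + 59.00/(4.248·1.942) = 45.7118 °C.

45.71 °C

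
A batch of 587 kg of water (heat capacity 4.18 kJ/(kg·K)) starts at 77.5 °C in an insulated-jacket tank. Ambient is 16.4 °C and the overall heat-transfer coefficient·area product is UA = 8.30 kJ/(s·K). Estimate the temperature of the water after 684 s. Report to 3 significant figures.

Lumped-capacitance energy balance: M c_p dT/dt = UA(T_amb − T).
dT/dt = (T_ss − T)/τ with T_ss = T_amb = 16.400 °C, τ = M c_p/UA = 587·4.18/8.30 = 295.62 s.
Integrating: T(t) = T_ss + (T₀ − T_ss) e^(−t/τ).
T(684) = 16.400 + (61.100)·0.098888 = 22.442 °C.

22.4 °C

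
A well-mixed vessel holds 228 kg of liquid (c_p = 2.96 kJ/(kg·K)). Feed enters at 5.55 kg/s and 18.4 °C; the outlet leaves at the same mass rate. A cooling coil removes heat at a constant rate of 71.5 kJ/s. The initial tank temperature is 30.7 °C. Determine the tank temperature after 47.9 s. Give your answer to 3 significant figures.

M c_p dT/dt = ṁ c_p (T_in − T) − Q̇.
Rearrange: dT/dt = (T_ss − T)/τ with τ = M/ṁ = 41.081 s and T_ss = T_in − Q̇/(ṁ c_p) = 14.048 °C.
Integrating: T(t) = T_ss + (T₀ − T_ss) e^(−t/τ).
T(47.9) = 14.048 + (16.652)·e^(−47.9/41.081) = 14.048 + (16.652)·0.31161 = 19.237 °C.

19.2 °C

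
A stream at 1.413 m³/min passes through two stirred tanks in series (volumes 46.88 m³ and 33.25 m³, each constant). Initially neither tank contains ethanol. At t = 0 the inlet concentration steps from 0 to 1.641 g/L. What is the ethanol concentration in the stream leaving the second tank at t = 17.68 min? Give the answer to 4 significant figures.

0.2168 g/L

Species balance on tank i: dCᵢ/dt = (Cᵢ₋₁ − Cᵢ)/τᵢ with τᵢ = Vᵢ/Q.
τ₁ = 46.88/1.413 = 33.1776 min; τ₂ = 33.25/1.413 = 23.5315 min.
Solving the cascade with C₁(0)=C₂(0)=0 gives C₂(t) = C_in[1 − (τ₁ e^(−t/τ₁) − τ₂ e^(−t/τ₂))/(τ₁ − τ₂)].
At t = 17.68: e^(−t/τ₁) = 0.586907, e^(−t/τ₂) = 0.471737.
C₂ = 1.641·[1 − (33.1776·0.586907 − 23.5315·0.471737)/(9.64614)] = 1.641·0.132140 = 0.216841 g/L.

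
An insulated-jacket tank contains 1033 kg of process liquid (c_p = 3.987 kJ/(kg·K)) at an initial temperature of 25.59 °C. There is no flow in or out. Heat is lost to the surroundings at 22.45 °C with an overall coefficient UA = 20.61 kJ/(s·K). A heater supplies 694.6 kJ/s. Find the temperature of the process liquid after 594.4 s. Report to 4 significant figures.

54.59 °C

First-law balance (no shaft work): M c_p dT/dt = −UA(T − T_amb) + Q̇.
dT/dt = (T_ss − T)/τ with T_ss = T_amb + Q̇/UA = 22.45 + 694.6/20.61 = 56.1521 °C, τ = M c_p/UA = 1033·3.987/20.61 = 199.834 s.
Integrating: T(t) = T_ss + (T₀ − T_ss) e^(−t/τ).
T(594.4) = 56.1521 + (-30.5621)·0.0510743 = 54.5912 °C.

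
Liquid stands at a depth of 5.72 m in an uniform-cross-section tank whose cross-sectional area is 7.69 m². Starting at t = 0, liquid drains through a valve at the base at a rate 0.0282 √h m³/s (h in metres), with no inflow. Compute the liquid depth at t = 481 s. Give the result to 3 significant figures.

2.28 m

Accumulation of liquid (constant cross-section A): A dh/dt = −0.0282 √h.
Separate and integrate: 2(√h − √h₀) = −(0.0282/A) t.
√h = √5.72 − 0.0282·481/(2·7.69) = 2.3917 − 0.88194 = 1.5097.
h = 1.5097² = 2.2792 m.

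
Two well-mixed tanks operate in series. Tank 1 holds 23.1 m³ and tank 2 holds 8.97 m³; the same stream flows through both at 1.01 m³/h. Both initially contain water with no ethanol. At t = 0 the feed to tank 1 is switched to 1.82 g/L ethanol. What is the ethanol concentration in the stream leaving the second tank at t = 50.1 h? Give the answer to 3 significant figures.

1.49 g/L

Species balance on tank i: dCᵢ/dt = (Cᵢ₋₁ − Cᵢ)/τᵢ with τᵢ = Vᵢ/Q.
τ₁ = 23.1/1.01 = 22.871 h; τ₂ = 8.97/1.01 = 8.8812 h.
Tank 1: C₁ = C_in(1 − e^(−t/τ₁)). Tank 2 (τ₁ ≠ τ₂): C₂ = C_in[1 − (τ₁ e^(−t/τ₁) − τ₂ e^(−t/τ₂))/(τ₁ − τ₂)].
At t = 50.1: e^(−t/τ₁) = 0.11186, e^(−t/τ₂) = 0.0035488.
C₂ = 1.82·[1 − (22.871·0.11186 − 8.8812·0.0035488)/(13.990)] = 1.82·0.81938 = 1.4913 g/L.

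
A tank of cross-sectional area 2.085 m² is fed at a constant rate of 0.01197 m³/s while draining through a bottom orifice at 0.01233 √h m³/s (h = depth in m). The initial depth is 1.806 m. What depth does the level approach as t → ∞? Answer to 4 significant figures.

0.9425 m

Mass balance (ρ constant): A dh/dt = Q_in − 0.01233 √h. At steady state dh/dt = 0:
Q_in = 0.01233 √h_ss ⇒ √h_ss = 0.01197/0.01233 = 0.970803.
h_ss = 0.970803² = 0.942458 m. (Since h₀ = 1.806 m > h_ss, the level will fall toward this value.)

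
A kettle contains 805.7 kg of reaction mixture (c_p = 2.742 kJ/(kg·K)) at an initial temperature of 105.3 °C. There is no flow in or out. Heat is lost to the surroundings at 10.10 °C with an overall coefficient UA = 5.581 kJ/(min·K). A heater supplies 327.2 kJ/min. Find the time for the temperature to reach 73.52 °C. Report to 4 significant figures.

Heat balance on the well-mixed liquid: M c_p dT/dt = −UA(T − T_amb) + Q̇.
τ = M c_p/UA = 395.848 min; T_ss = T_amb + Q̇/UA = 10.10 + 327.2/5.581 = 68.7275 °C.
T(t) = T_ss + (T₀ − T_ss)e^(−t/τ); set T = 73.52:
t = −τ ln[(T − T_ss)/(T₀ − T_ss)] = −395.848 · ln(0.131041) = 804.460 min.

804.5 min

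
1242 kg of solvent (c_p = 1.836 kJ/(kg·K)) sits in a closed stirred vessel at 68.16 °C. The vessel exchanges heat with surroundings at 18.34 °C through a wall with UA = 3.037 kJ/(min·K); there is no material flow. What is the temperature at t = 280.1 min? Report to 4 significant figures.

52.65 °C

Unsteady energy balance on the tank contents: M c_p dT/dt = −UA(T − T_amb).
dT/dt = (T_ss − T)/τ with T_ss = T_amb = 18.3400 °C, τ = M c_p/UA = 1242·1.836/3.037 = 750.844 min.
T approaches T_ss exponentially: T(t) = T_ss + (T₀ − T_ss) e^(−t/τ).
T(280.1) = 18.3400 + (49.8200)·0.688633 = 52.6477 °C.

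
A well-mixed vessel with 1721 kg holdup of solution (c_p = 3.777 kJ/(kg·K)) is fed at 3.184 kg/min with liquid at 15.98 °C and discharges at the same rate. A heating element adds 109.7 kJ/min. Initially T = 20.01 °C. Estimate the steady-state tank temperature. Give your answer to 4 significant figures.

25.10 °C

Energy balance: M c_p dT/dt = ṁ c_p (T_in − T) + 109.7.
At steady state dT/dt = 0 ⇒ T_ss = T_in + Q̇/(ṁ c_p) = 15.98 + 109.7/(3.184·3.777) = 25.1019 °C.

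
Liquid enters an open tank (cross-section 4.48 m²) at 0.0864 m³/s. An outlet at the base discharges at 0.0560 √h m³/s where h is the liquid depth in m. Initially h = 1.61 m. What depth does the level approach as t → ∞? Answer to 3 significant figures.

A dh/dt = Q_in − 0.0560 √h. Steady state requires inflow = outflow:
Q_in = 0.0560 √h_ss ⇒ √h_ss = 0.0864/0.0560 = 1.5429.
h_ss = 1.5429² = 2.3804 m. (Since h₀ = 1.61 m < h_ss, the level will rise toward this value.)

2.38 m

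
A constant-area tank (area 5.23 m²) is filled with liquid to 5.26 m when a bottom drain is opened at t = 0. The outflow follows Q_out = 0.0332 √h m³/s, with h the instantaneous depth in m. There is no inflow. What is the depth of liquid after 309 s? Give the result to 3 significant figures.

A dh/dt = −Q_out = −0.0332 √h.
This is separable: 2 d(√h)/dt = −0.0332/A, so √h = √h₀ − (0.0332/(2A)) t.
√h = √5.26 − 0.0332·309/(2·5.23) = 2.2935 − 0.98076 = 1.3127.
h = 1.3127² = 1.7232 m.

1.72 m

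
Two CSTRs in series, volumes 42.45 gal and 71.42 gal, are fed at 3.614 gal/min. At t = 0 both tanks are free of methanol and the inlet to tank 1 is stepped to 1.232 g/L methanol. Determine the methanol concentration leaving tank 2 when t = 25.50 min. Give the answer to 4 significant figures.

0.6021 g/L

Each tank obeys Vᵢ dCᵢ/dt = Q(Cᵢ₋₁ − Cᵢ), so τᵢ = Vᵢ/Q.
τ₁ = 42.45/3.614 = 11.7460 min; τ₂ = 71.42/3.614 = 19.7620 min.
Tank 1: C₁ = C_in(1 − e^(−t/τ₁)). Tank 2 (τ₁ ≠ τ₂): C₂ = C_in[1 − (τ₁ e^(−t/τ₁) − τ₂ e^(−t/τ₂))/(τ₁ − τ₂)].
At t = 25.50: e^(−t/τ₁) = 0.114069, e^(−t/τ₂) = 0.275174.
C₂ = 1.232·[1 − (11.7460·0.114069 − 19.7620·0.275174)/(-8.01605)] = 1.232·0.488758 = 0.602150 g/L.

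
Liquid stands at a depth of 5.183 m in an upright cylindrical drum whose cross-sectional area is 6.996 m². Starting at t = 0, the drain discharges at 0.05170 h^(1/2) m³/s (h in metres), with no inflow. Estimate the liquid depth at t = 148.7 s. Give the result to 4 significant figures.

With no inflow, A dh/dt = −0.05170 √h.
This is separable: 2 d(√h)/dt = −0.05170/A, so √h = √h₀ − (0.05170/(2A)) t.
√h = √5.183 − 0.05170·148.7/(2·6.996) = 2.27662 − 0.549442 = 1.72718.
h = 1.72718² = 2.98315 m.

2.983 m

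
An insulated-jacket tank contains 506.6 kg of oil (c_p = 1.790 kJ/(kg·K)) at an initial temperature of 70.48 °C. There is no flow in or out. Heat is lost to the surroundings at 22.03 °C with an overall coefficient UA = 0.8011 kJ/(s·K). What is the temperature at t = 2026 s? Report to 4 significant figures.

30.12 °C

M c_p dT/dt = −UA(T − T_amb).
dT/dt = (T_ss − T)/τ with T_ss = T_amb = 22.0300 °C, τ = M c_p/UA = 506.6·1.790/0.8011 = 1131.96 s.
This is linear first-order; T(t) = T_ss + (T₀ − T_ss) e^(−t/τ).
T(2026) = 22.0300 + (48.4500)·0.166991 = 30.1207 °C.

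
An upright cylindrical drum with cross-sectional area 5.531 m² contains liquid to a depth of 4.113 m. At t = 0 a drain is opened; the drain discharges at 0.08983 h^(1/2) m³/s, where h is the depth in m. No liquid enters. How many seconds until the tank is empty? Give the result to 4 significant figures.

Volume balance on the tank: A dh/dt = −0.08983 √h.
∫ h^(−1/2) dh = −(0.08983/A) ∫ dt, giving 2√h = 2√h₀ − (0.08983/A) t.
Tank is empty when √h = 0: t_empty = 2A√h₀/0.08983.
t_empty = 2·5.531·√4.113/0.08983 = 11.0620·2.02805/0.08983 = 249.742 s.

249.7 s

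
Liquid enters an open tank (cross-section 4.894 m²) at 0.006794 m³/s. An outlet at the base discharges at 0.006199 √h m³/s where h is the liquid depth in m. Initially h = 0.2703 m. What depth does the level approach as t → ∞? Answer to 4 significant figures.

A dh/dt = Q_in − 0.006199 √h. Steady state requires inflow = outflow:
Q_in = 0.006199 √h_ss ⇒ √h_ss = 0.006794/0.006199 = 1.09598.
h_ss = 1.09598² = 1.20118 m. (Since h₀ = 0.2703 m < h_ss, the level will rise toward this value.)

1.201 m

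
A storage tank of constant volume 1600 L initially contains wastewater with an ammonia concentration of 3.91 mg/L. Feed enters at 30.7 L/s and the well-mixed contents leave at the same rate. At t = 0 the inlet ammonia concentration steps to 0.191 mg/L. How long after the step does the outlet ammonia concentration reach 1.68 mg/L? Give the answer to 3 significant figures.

Species balance: V dC/dt = Q(C_in − C) ⇒ τ = V/Q = 52.117 s.
C(t) = C_in + (C₀ − C_in) e^(−t/τ). Set C = 1.68 and solve for t:
e^(−t/τ) = (C − C_in)/(C₀ − C_in) = (1.68 − 0.191)/(3.91 − 0.191) = 0.40038
t = −τ ln(…) = 52.117 × 0.91535 = 47.706 s.

47.7 s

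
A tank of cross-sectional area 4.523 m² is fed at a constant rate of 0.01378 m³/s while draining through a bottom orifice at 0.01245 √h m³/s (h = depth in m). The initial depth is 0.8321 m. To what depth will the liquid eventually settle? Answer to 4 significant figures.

1.225 m

A dh/dt = Q_in − 0.01245 √h. Steady state requires inflow = outflow:
Q_in = 0.01245 √h_ss ⇒ √h_ss = 0.01378/0.01245 = 1.10683.
h_ss = 1.10683² = 1.22507 m. (Since h₀ = 0.8321 m < h_ss, the level will rise toward this value.)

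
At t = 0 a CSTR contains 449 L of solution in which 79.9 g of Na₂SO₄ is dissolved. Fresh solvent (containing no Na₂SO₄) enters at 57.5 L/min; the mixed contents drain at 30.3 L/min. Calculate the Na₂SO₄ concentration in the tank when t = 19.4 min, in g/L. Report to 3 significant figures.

0.0344 g/L

Total volume: dV/dt = Q_in − Q_out = 27.200 L/min, so V(t) = 449 + 27.200 t and V(19.4) = 976.68 L.
Species balance (pure solvent in): dm/dt = −Q_out · m/V(t).
Separate: dm/m = −Q_out dt/V(t) ⇒ ln(m/m₀) = −(Q_out/(Q_in−Q_out)) ln(V/V₀).
m = m₀ (V₀/V)^(Q_out/(Q_in−Q_out)) = 79.9 × (449/976.68)^(1.1140) = 33.618 g.
C = m/V = 33.618/976.68 = 0.034421 g/L.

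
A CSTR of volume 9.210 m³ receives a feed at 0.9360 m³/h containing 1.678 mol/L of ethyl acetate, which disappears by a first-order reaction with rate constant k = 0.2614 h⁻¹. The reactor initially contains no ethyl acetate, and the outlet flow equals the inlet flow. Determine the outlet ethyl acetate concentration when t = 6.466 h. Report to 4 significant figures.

0.4248 mol/L

V dC/dt = Q(C_in − C) − k V C.
This is linear with rate a = Q/V + k = 0.363029 h⁻¹.
C_ss = Q C_in/(Q + kV) = 0.469751 mol/L; C(t) = C_ss + (C₀ − C_ss) e^(−a t).
C(6.466) = 0.469751 + (-0.469751)·e^(−0.363029·6.466) = 0.469751 + (-0.469751)·0.0956229 = 0.424832 mol/L.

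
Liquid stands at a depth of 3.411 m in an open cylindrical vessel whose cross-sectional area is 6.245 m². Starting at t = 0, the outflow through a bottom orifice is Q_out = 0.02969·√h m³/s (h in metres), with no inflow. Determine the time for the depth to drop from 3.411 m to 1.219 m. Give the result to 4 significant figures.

Volume balance on the tank: A dh/dt = −0.02969 √h.
This is separable: 2 d(√h)/dt = −0.02969/A, so √h = √h₀ − (0.02969/(2A)) t.
t = 2A(√h₀ − √h)/0.02969 = 2·6.245·(√3.411 − √1.219)/0.02969
  = 12.4900 × (1.84689 − 1.10408) / 0.02969 = 312.484 s.

312.5 s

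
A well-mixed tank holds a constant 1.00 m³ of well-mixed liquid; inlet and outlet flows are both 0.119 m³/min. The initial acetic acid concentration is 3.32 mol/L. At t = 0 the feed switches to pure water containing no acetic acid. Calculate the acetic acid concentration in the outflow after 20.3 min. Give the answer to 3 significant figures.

0.296 mol/L

Mass balance on the solute (V constant): V dC/dt = Q(C_in − C).
Time constant τ = V/Q = 1.00/0.119 = 8.4034 min.
Integrating: C(t) = C_in + (C₀ − C_in) e^(−t/τ).
C(20.3) = 0 + (3.32 − 0)·e^(−20.3/8.4034) = 0 + (3.3200)·0.089305 = 0.29649 mol/L.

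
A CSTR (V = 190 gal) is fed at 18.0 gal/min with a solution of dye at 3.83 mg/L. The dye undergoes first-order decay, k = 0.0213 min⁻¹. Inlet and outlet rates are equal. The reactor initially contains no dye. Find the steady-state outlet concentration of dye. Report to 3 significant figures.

3.13 mg/L

Accumulation = in − out − consumed: V dC/dt = Q C_in − Q C − k V C.
Steady state (dC/dt = 0): C_ss = Q C_in/(Q + kV) = C_in/(1 + kV/Q).
C_ss = 18.0·3.83/(18.0 + 0.0213·190) = 68.940/22.047 = 3.1270 mg/L.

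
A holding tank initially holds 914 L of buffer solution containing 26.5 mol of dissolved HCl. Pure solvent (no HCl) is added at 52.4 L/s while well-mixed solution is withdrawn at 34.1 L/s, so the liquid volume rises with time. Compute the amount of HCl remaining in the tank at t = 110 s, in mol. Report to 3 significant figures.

Total volume: dV/dt = Q_in − Q_out = 18.300 L/s, so V(t) = 914 + 18.300 t and V(110) = 2927.0 L.
Species balance (pure solvent in): dm/dt = −Q_out · m/V(t).
dm/m = −Q_out dt/(V₀ + 18.300 t); integrating gives ln(m/m₀) = −(Q_out/(Q_in−Q_out)) ln(V/V₀).
m = m₀ (V₀/V)^(Q_out/(Q_in−Q_out)) = 26.5 × (914/2927.0)^(1.8634) = 3.0293 mol.

3.03 mol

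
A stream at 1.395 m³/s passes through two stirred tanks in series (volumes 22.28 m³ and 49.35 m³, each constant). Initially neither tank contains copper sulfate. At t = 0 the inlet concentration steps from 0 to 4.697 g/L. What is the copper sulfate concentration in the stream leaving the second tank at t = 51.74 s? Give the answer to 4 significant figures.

2.865 g/L

Species balance on tank i: dCᵢ/dt = (Cᵢ₋₁ − Cᵢ)/τᵢ with τᵢ = Vᵢ/Q.
τ₁ = 22.28/1.395 = 15.9713 s; τ₂ = 49.35/1.395 = 35.3763 s.
Solving the cascade with C₁(0)=C₂(0)=0 gives C₂(t) = C_in[1 − (τ₁ e^(−t/τ₁) − τ₂ e^(−t/τ₂))/(τ₁ − τ₂)].
At t = 51.74: e^(−t/τ₁) = 0.0391813, e^(−t/τ₂) = 0.231643.
C₂ = 4.697·[1 − (15.9713·0.0391813 − 35.3763·0.231643)/(-19.4050)] = 4.697·0.609952 = 2.86494 g/L.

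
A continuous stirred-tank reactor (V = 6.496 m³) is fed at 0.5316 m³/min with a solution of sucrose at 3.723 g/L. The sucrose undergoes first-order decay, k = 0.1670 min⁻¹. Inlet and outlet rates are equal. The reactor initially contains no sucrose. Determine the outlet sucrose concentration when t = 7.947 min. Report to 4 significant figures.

Accumulation = in − out − consumed: V dC/dt = Q C_in − Q C − k V C.
This is linear with rate a = Q/V + k = 0.248835 min⁻¹.
C_ss = Q C_in/(Q + kV) = 1.22439 g/L; C(t) = C_ss + (C₀ − C_ss) e^(−a t).
C(7.947) = 1.22439 + (-1.22439)·e^(−0.248835·7.947) = 1.22439 + (-1.22439)·0.138416 = 1.05492 g/L.

1.055 g/L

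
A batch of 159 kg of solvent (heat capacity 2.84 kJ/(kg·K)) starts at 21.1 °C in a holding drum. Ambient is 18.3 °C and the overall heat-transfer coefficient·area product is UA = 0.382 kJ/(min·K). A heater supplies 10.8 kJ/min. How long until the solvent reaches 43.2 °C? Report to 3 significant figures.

2390 min

M c_p dT/dt = −UA(T − T_amb) + Q̇.
τ = M c_p/UA = 1182.1 min; T_ss = T_amb + Q̇/UA = 18.3 + 10.8/0.382 = 46.572 °C.
T(t) = T_ss + (T₀ − T_ss)e^(−t/τ); set T = 43.2:
t = −τ ln[(T − T_ss)/(T₀ − T_ss)] = −1182.1 · ln(0.13239) = 2390.2 min.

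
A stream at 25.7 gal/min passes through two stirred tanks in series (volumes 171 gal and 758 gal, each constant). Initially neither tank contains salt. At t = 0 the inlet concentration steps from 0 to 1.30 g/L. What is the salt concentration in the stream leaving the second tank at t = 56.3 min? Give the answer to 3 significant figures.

1.05 g/L

Each tank obeys Vᵢ dCᵢ/dt = Q(Cᵢ₋₁ − Cᵢ), so τᵢ = Vᵢ/Q.
τ₁ = 171/25.7 = 6.6537 min; τ₂ = 758/25.7 = 29.494 min.
Solving the cascade with C₁(0)=C₂(0)=0 gives C₂(t) = C_in[1 − (τ₁ e^(−t/τ₁) − τ₂ e^(−t/τ₂))/(τ₁ − τ₂)].
At t = 56.3: e^(−t/τ₁) = 0.00021146, e^(−t/τ₂) = 0.14825.
C₂ = 1.30·[1 − (6.6537·0.00021146 − 29.494·0.14825)/(-22.840)] = 1.30·0.80862 = 1.0512 g/L.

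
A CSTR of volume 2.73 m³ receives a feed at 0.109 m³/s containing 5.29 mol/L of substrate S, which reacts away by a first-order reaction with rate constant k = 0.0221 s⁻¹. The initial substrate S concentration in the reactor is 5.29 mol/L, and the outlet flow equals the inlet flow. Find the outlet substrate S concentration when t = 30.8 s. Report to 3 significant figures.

3.68 mol/L

Accumulation = in − out − consumed: V dC/dt = Q C_in − Q C − k V C.
This is linear with rate a = Q/V + k = 0.062027 s⁻¹.
C_ss = Q C_in/(Q + kV) = 3.4052 mol/L; C(t) = C_ss + (C₀ − C_ss) e^(−a t).
C(30.8) = 3.4052 + (1.8848)·e^(−0.062027·30.8) = 3.4052 + (1.8848)·0.14802 = 3.6842 mol/L.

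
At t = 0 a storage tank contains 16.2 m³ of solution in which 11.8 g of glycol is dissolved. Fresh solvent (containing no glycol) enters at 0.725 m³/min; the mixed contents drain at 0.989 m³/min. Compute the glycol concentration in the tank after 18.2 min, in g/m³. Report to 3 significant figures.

Total volume: dV/dt = Q_in − Q_out = -0.26400 m³/min, so V(t) = 16.2 − 0.26400 t and V(18.2) = 11.395 m³.
No glycol enters, so dm/dt = −Q_out · (m/V).
dm/m = −Q_out dt/(V₀ − 0.26400 t); integrating gives ln(m/m₀) = −(Q_out/(Q_in−Q_out)) ln(V/V₀).
m = m₀ (V₀/V)^(Q_out/(Q_in−Q_out)) = 11.8 × (16.2/11.395)^(-3.7462) = 3.1585 g.
C = m/V = 3.1585/11.395 = 0.27718 g/m³.

0.277 g/m³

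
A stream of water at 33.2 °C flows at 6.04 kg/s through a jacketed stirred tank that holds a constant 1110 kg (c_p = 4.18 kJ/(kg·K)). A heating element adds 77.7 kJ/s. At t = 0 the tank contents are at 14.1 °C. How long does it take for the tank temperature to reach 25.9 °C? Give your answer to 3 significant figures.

Energy balance: M c_p dT/dt = ṁ c_p (T_in − T) + 77.7.
τ = M/ṁ = 183.77 s; T_ss = T_in + Q̇/(ṁ c_p) = 36.278 °C.
T(t) = T_ss + (T₀ − T_ss) e^(−t/τ). Set T = 25.9:
e^(−t/τ) = (25.9 − 36.278)/(14.1 − 36.278) = 0.46793
t = −183.77 · ln(0.46793) = 139.56 s.

140 s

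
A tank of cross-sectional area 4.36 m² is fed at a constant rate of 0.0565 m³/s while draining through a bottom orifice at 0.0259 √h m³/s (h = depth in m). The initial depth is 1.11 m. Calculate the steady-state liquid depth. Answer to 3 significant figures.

4.76 m

Level balance: A dh/dt = 0.0565 − 0.0259 √h. Setting dh/dt = 0:
Q_in = 0.0259 √h_ss ⇒ √h_ss = 0.0565/0.0259 = 2.1815.
h_ss = 2.1815² = 4.7588 m. (Since h₀ = 1.11 m < h_ss, the level will rise toward this value.)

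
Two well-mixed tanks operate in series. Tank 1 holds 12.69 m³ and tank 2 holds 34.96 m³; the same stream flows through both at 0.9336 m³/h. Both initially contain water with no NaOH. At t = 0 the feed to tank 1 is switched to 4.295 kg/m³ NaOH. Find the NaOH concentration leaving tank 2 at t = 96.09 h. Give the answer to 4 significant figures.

3.779 kg/m³

Species balance on tank i: dCᵢ/dt = (Cᵢ₋₁ − Cᵢ)/τᵢ with τᵢ = Vᵢ/Q.
τ₁ = 12.69/0.9336 = 13.5925 h; τ₂ = 34.96/0.9336 = 37.4464 h.
Solving the cascade with C₁(0)=C₂(0)=0 gives C₂(t) = C_in[1 − (τ₁ e^(−t/τ₁) − τ₂ e^(−t/τ₂))/(τ₁ − τ₂)].
At t = 96.09: e^(−t/τ₁) = 0.000850815, e^(−t/τ₂) = 0.0768373.
C₂ = 4.295·[1 − (13.5925·0.000850815 − 37.4464·0.0768373)/(-23.8539)] = 4.295·0.879864 = 3.77901 kg/m³.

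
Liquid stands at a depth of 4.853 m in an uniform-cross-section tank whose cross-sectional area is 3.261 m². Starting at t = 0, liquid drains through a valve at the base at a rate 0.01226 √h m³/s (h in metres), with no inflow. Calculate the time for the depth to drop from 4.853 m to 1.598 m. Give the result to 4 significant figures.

499.4 s

Unsteady balance on liquid volume: A dh/dt = −0.01226 √h.
Separate and integrate: 2(√h − √h₀) = −(0.01226/A) t.
t = 2A(√h₀ − √h)/0.01226 = 2·3.261·(√4.853 − √1.598)/0.01226
  = 6.52200 × (2.20295 − 1.26412) / 0.01226 = 499.434 s.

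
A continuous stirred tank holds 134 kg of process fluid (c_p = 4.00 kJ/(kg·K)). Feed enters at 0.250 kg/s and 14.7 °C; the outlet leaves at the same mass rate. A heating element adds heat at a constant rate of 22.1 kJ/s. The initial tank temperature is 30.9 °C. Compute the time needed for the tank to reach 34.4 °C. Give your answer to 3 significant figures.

M c_p dT/dt = ṁ c_p (T_in − T) + Q̇.
τ = M/ṁ = 536.00 s; T_ss = T_in + Q̇/(ṁ c_p) = 36.800 °C.
T(t) = T_ss + (T₀ − T_ss) e^(−t/τ). Set T = 34.4:
e^(−t/τ) = (34.4 − 36.800)/(30.9 − 36.800) = 0.40678
t = −536.00 · ln(0.40678) = 482.12 s.

482 s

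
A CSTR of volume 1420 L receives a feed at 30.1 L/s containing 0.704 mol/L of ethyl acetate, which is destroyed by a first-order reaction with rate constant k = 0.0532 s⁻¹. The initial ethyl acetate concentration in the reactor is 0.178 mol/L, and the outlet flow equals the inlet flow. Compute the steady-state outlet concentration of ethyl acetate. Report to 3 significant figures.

Species balance: V dC/dt = Q C_in − Q C − k V C.
Steady state (dC/dt = 0): C_ss = Q C_in/(Q + kV) = C_in/(1 + kV/Q).
C_ss = 30.1·0.704/(30.1 + 0.0532·1420) = 21.190/105.64 = 0.20058 mol/L.

0.201 mol/L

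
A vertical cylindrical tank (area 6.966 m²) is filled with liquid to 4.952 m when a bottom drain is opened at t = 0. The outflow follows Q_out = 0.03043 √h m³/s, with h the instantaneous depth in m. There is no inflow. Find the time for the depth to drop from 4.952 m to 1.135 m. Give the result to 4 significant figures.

531.1 s

A dh/dt = −Q_out = −0.03043 √h.
Separate and integrate: 2(√h − √h₀) = −(0.03043/A) t.
t = 2A(√h₀ − √h)/0.03043 = 2·6.966·(√4.952 − √1.135)/0.03043
  = 13.9320 × (2.22531 − 1.06536) / 0.03043 = 531.067 s.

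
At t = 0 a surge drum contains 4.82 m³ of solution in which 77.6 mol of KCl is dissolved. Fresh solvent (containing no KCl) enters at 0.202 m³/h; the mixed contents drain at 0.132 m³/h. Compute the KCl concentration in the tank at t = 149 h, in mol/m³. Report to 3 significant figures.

Total volume: dV/dt = Q_in − Q_out = 0.070000 m³/h, so V(t) = 4.82 + 0.070000 t and V(149) = 15.250 m³.
Solute balance: dm/dt = 0 − Q_out C = −Q_out m/V(t).
Separate: dm/m = −Q_out dt/V(t) ⇒ ln(m/m₀) = −(Q_out/(Q_in−Q_out)) ln(V/V₀).
m = m₀ (V₀/V)^(Q_out/(Q_in−Q_out)) = 77.6 × (4.82/15.250)^(1.8857) = 8.8427 mol.
C = m/V = 8.8427/15.250 = 0.57985 mol/m³.

0.580 mol/m³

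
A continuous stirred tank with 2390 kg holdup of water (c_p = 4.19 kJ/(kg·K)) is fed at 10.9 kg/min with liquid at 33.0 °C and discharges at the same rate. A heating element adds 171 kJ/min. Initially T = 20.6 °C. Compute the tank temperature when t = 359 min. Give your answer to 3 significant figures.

33.6 °C

Heat balance on the well-mixed liquid: M c_p dT/dt = ṁ c_p (T_in − T) + 171.
Rearrange: dT/dt = (T_ss − T)/τ with τ = M/ṁ = 219.27 min and T_ss = T_in + Q̇/(ṁ c_p) = 36.744 °C.
This is linear first-order; T(t) = T_ss + (T₀ − T_ss) e^(−t/τ).
T(359) = 36.744 + (-16.144)·e^(−359/219.27) = 36.744 + (-16.144)·0.19451 = 33.604 °C.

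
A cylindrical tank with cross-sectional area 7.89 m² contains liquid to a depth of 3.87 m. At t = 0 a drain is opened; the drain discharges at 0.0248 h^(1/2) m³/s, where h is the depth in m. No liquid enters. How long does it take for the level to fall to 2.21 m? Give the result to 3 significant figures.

Mass balance (ρ constant): A dh/dt = −0.0248 √h.
This is separable: 2 d(√h)/dt = −0.0248/A, so √h = √h₀ − (0.0248/(2A)) t.
t = 2A(√h₀ − √h)/0.0248 = 2·7.89·(√3.87 − √2.21)/0.0248
  = 15.780 × (1.9672 − 1.4866) / 0.0248 = 305.82 s.

306 s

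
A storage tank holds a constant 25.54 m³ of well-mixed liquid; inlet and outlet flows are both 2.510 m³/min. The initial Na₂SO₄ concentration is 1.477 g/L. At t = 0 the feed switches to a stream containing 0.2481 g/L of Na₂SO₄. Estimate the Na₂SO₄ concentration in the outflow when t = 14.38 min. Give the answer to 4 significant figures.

0.5472 g/L

Unsteady species balance (constant V, well mixed): V dC/dt = Q(C_in − C).
Time constant τ = V/Q = 25.54/2.510 = 10.1753 min.
C approaches C_in exponentially: C(t) = C_in + (C₀ − C_in) e^(−t/τ).
C(14.38) = 0.2481 + (1.477 − 0.2481)·e^(−14.38/10.1753) = 0.2481 + (1.22890)·0.243357 = 0.547161 g/L.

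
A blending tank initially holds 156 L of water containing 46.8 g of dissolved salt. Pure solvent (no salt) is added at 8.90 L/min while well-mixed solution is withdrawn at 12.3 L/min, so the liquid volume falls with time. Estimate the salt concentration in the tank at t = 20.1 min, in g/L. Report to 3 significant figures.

0.0664 g/L

Total volume: dV/dt = Q_in − Q_out = -3.4000 L/min, so V(t) = 156 − 3.4000 t and V(20.1) = 87.660 L.
Solute balance: dm/dt = 0 − Q_out C = −Q_out m/V(t).
Separate: dm/m = −Q_out dt/V(t) ⇒ ln(m/m₀) = −(Q_out/(Q_in−Q_out)) ln(V/V₀).
m = m₀ (V₀/V)^(Q_out/(Q_in−Q_out)) = 46.8 × (156/87.660)^(-3.6176) = 5.8165 g.
C = m/V = 5.8165/87.660 = 0.066353 g/L.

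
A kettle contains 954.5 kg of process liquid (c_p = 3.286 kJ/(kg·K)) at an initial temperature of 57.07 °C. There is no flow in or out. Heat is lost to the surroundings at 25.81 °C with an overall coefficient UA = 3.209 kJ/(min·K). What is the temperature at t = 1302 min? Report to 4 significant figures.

34.06 °C

Energy balance: M c_p dT/dt = −UA(T − T_amb).
dT/dt = (T_ss − T)/τ with T_ss = T_amb = 25.8100 °C, τ = M c_p/UA = 954.5·3.286/3.209 = 977.403 min.
T approaches T_ss exponentially: T(t) = T_ss + (T₀ − T_ss) e^(−t/τ).
T(1302) = 25.8100 + (31.2600)·0.263922 = 34.0602 °C.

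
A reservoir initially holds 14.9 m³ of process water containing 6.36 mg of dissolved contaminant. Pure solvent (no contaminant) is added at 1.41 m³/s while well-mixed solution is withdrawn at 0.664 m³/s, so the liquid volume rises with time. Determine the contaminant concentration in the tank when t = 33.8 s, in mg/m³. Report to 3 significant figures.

0.0657 mg/m³

Let m(t) be the amount of contaminant. Volume: V(t) = V₀ + (Q_in − Q_out) t = 14.9 + 0.74600 t; V(33.8) = 40.115 m³.
No contaminant enters, so dm/dt = −Q_out · (m/V).
Separate: dm/m = −Q_out dt/V(t) ⇒ ln(m/m₀) = −(Q_out/(Q_in−Q_out)) ln(V/V₀).
m = m₀ (V₀/V)^(Q_out/(Q_in−Q_out)) = 6.36 × (14.9/40.115)^(0.89008) = 2.6340 mg.
C = m/V = 2.6340/40.115 = 0.065662 mg/m³.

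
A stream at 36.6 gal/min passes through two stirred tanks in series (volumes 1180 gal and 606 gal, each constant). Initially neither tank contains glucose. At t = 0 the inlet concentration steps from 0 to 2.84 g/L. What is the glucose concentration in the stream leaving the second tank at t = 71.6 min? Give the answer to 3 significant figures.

2.25 g/L

Each tank obeys Vᵢ dCᵢ/dt = Q(Cᵢ₋₁ − Cᵢ), so τᵢ = Vᵢ/Q.
τ₁ = 1180/36.6 = 32.240 min; τ₂ = 606/36.6 = 16.557 min.
Solving the cascade with C₁(0)=C₂(0)=0 gives C₂(t) = C_in[1 − (τ₁ e^(−t/τ₁) − τ₂ e^(−t/τ₂))/(τ₁ − τ₂)].
At t = 71.6: e^(−t/τ₁) = 0.10852, e^(−t/τ₂) = 0.013242.
C₂ = 2.84·[1 − (32.240·0.10852 − 16.557·0.013242)/(15.683)] = 2.84·0.79089 = 2.2461 g/L.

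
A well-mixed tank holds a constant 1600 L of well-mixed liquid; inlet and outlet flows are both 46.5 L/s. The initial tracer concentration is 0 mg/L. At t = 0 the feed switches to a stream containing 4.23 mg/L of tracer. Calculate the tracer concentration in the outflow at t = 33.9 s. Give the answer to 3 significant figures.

2.65 mg/L

Unsteady species balance (constant V, well mixed): V dC/dt = Q(C_in − C).
Time constant τ = V/Q = 1600/46.5 = 34.409 s.
C approaches C_in exponentially: C(t) = C_in + (C₀ − C_in) e^(−t/τ).
C(33.9) = 4.23 + (0 − 4.23)·e^(−33.9/34.409) = 4.23 + (-4.2300)·0.37336 = 2.6507 mg/L.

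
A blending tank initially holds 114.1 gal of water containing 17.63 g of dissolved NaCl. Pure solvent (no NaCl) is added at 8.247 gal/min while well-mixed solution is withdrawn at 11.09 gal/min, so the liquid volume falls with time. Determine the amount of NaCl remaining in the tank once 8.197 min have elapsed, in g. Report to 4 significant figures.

7.231 g

Let m(t) be the amount of NaCl. Volume: V(t) = V₀ + (Q_in − Q_out) t = 114.1 − 2.84300 t; V(8.197) = 90.7959 gal.
No NaCl enters, so dm/dt = −Q_out · (m/V).
dm/m = −Q_out dt/(V₀ − 2.84300 t); integrating gives ln(m/m₀) = −(Q_out/(Q_in−Q_out)) ln(V/V₀).
m = m₀ (V₀/V)^(Q_out/(Q_in−Q_out)) = 17.63 × (114.1/90.7959)^(-3.90081) = 7.23131 g.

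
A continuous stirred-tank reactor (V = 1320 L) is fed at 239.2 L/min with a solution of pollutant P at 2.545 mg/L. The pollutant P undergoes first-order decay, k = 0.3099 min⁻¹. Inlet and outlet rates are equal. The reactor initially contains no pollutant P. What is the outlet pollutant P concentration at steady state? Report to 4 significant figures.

V dC/dt = Q(C_in − C) − k V C.
At steady state: 0 = Q C_in − (Q + kV) C_ss, so C_ss = Q C_in/(Q + kV).
C_ss = 239.2·2.545/(239.2 + 0.3099·1320) = 608.764/648.268 = 0.939062 mg/L.

0.9391 mg/L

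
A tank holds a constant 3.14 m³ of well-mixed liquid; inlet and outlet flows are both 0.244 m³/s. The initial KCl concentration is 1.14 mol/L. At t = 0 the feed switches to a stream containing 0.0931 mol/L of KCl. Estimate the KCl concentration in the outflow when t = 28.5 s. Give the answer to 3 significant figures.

Transient balance on the dissolved component: V dC/dt = Q(C_in − C).
Time constant τ = V/Q = 3.14/0.244 = 12.869 s.
Integrating: C(t) = C_in + (C₀ − C_in) e^(−t/τ).
C(28.5) = 0.0931 + (1.14 − 0.0931)·e^(−28.5/12.869) = 0.0931 + (1.0469)·0.10919 = 0.20741 mol/L.

0.207 mol/L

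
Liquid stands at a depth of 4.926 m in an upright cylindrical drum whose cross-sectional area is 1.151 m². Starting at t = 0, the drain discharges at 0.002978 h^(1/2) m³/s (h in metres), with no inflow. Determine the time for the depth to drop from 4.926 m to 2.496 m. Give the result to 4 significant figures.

494.4 s

Accumulation of liquid (constant cross-section A): A dh/dt = −0.002978 √h.
Separate and integrate: 2(√h − √h₀) = −(0.002978/A) t.
t = 2A(√h₀ − √h)/0.002978 = 2·1.151·(√4.926 − √2.496)/0.002978
  = 2.30200 × (2.21946 − 1.57987) / 0.002978 = 494.401 s.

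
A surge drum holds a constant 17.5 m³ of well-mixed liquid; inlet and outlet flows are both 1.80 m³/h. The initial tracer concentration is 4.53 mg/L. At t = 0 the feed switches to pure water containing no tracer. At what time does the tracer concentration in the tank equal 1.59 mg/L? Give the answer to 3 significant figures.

10.2 h

Transient balance on the dissolved component: V dC/dt = Q(C_in − C), so τ = V/Q = 9.7222 h.
C(t) = C_in + (C₀ − C_in) e^(−t/τ). Set C = 1.59 and solve for t:
e^(−t/τ) = (C − C_in)/(C₀ − C_in) = (1.59 − 0)/(4.53 − 0) = 0.35099
t = −τ ln(…) = 9.7222 × 1.0470 = 10.179 h.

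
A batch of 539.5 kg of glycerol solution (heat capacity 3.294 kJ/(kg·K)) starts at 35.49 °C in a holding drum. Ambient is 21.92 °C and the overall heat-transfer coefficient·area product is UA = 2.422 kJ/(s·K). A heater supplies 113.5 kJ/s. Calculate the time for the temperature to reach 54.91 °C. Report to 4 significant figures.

642.3 s

First-law balance (no shaft work): M c_p dT/dt = −UA(T − T_amb) + Q̇.
τ = M c_p/UA = 733.738 s; T_ss = T_amb + Q̇/UA = 21.92 + 113.5/2.422 = 68.7821 °C.
T(t) = T_ss + (T₀ − T_ss)e^(−t/τ); set T = 54.91:
t = −τ ln[(T − T_ss)/(T₀ − T_ss)] = −733.738 · ln(0.416678) = 642.344 s.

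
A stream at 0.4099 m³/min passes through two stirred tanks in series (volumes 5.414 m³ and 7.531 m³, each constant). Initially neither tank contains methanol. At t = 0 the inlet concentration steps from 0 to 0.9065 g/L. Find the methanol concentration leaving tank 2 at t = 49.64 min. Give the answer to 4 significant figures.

Time constants: τᵢ = Vᵢ/Q for each well-mixed tank.
τ₁ = 5.414/0.4099 = 13.2081 min; τ₂ = 7.531/0.4099 = 18.3728 min.
Solving the cascade with C₁(0)=C₂(0)=0 gives C₂(t) = C_in[1 − (τ₁ e^(−t/τ₁) − τ₂ e^(−t/τ₂))/(τ₁ − τ₂)].
At t = 49.64: e^(−t/τ₁) = 0.0233234, e^(−t/τ₂) = 0.0670830.
C₂ = 0.9065·[1 − (13.2081·0.0233234 − 18.3728·0.0670830)/(-5.16467)] = 0.9065·0.821006 = 0.744242 g/L.

0.7442 g/L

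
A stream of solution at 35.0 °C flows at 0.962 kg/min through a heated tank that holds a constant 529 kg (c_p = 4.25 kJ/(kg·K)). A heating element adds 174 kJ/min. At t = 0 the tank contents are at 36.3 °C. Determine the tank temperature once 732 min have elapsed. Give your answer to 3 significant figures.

M c_p dT/dt = ṁ c_p (T_in − T) + Q̇.
Rearrange: dT/dt = (T_ss − T)/τ with τ = M/ṁ = 549.90 min and T_ss = T_in + Q̇/(ṁ c_p) = 77.558 °C.
T approaches T_ss exponentially: T(t) = T_ss + (T₀ − T_ss) e^(−t/τ).
T(732) = 77.558 + (-41.258)·e^(−732/549.90) = 77.558 + (-41.258)·0.26417 = 66.659 °C.

66.7 °C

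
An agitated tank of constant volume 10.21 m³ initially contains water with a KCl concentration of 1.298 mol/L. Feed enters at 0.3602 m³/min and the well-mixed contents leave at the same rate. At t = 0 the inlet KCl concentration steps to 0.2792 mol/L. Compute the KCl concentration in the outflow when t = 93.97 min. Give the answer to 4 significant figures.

0.3162 mol/L

Accumulation = in − out for the solute gives V dC/dt = Q(C_in − C).
So dC/dt = (C_in − C)/τ with τ = V/Q = 10.21/0.3602 = 28.3454 min.
Solution: C(t) = C_in + (C₀ − C_in) e^(−t/τ).
C(93.97) = 0.2792 + (1.298 − 0.2792)·e^(−93.97/28.3454) = 0.2792 + (1.01880)·0.0363275 = 0.316210 mol/L.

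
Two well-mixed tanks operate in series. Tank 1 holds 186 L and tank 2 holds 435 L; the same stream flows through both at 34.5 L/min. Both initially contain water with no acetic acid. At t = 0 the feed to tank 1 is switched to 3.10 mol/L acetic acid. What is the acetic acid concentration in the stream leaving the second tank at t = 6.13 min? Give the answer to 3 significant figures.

Time constants: τᵢ = Vᵢ/Q for each well-mixed tank.
τ₁ = 186/34.5 = 5.3913 min; τ₂ = 435/34.5 = 12.609 min.
Solving the cascade with C₁(0)=C₂(0)=0 gives C₂(t) = C_in[1 − (τ₁ e^(−t/τ₁) − τ₂ e^(−t/τ₂))/(τ₁ − τ₂)].
At t = 6.13: e^(−t/τ₁) = 0.32077, e^(−t/τ₂) = 0.61498.
C₂ = 3.10·[1 − (5.3913·0.32077 − 12.609·0.61498)/(-7.2174)] = 3.10·0.16526 = 0.51230 mol/L.

0.512 mol/L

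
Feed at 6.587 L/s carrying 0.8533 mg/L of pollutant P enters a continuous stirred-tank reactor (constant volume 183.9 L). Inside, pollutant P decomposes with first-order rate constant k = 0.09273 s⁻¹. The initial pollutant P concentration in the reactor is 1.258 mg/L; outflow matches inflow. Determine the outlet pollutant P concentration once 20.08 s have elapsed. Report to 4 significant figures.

Species balance: V dC/dt = Q C_in − Q C − k V C.
This is linear with rate a = Q/V + k = 0.128548 s⁻¹.
C_ss = Q C_in/(Q + kV) = 0.237761 mg/L; C(t) = C_ss + (C₀ − C_ss) e^(−a t).
C(20.08) = 0.237761 + (1.02024)·e^(−0.128548·20.08) = 0.237761 + (1.02024)·0.0756792 = 0.314972 mg/L.

0.3150 mg/L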